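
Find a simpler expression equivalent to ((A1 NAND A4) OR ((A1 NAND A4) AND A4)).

By absorption (E OR (E AND v) = E):
= (A1 NAND A4)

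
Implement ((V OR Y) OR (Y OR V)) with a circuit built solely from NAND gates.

((((V NAND V) NAND (Y NAND Y)) NAND ((V NAND V) NAND (Y NAND Y))) NAND (((Y NAND Y) NAND (V NAND V)) NAND ((Y NAND Y) NAND (V NAND V))))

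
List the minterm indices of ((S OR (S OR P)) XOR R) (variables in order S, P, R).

Σm(1, 2, 4, 6) = (NOT S AND NOT P AND R) OR (NOT S AND P AND NOT R) OR (S AND NOT P AND NOT R) OR (S AND P AND NOT R)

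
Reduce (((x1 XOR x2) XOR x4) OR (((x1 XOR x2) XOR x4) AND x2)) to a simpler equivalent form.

By absorption (E OR (E AND v) = E):
= ((x1 XOR x2) XOR x4)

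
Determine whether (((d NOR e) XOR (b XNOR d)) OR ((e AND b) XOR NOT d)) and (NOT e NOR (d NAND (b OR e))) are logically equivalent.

No. Counterexample: with b=0, e=0, d=0, Expression 1 = 1 but Expression 2 = 0.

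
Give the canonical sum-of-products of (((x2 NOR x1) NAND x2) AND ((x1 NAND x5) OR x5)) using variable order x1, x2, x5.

Σm(0, 1, 2, 3, 4, 5, 6, 7) = (NOT x1 AND NOT x2 AND NOT x5) OR (NOT x1 AND NOT x2 AND x5) OR (NOT x1 AND x2 AND NOT x5) OR (NOT x1 AND x2 AND x5) OR (x1 AND NOT x2 AND NOT x5) OR (x1 AND NOT x2 AND x5) OR (x1 AND x2 AND NOT x5) OR (x1 AND x2 AND x5)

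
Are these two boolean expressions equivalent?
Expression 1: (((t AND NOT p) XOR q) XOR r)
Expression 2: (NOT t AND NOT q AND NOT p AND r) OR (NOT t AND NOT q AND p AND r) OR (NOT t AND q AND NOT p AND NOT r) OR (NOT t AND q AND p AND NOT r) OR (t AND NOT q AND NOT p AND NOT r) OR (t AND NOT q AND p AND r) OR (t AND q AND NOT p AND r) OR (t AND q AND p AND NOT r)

Yes, they are equivalent — the two output columns agree on all 16 assignments:
t | q | p | r | Expression 1 | Expression 2
-------------------------------------------
0 | 0 | 0 | 0 | 0 | 0
0 | 0 | 0 | 1 | 1 | 1
0 | 0 | 1 | 0 | 0 | 0
0 | 0 | 1 | 1 | 1 | 1
0 | 1 | 0 | 0 | 1 | 1
0 | 1 | 0 | 1 | 0 | 0
0 | 1 | 1 | 0 | 1 | 1
0 | 1 | 1 | 1 | 0 | 0
1 | 0 | 0 | 0 | 1 | 1
1 | 0 | 0 | 1 | 0 | 0
1 | 0 | 1 | 0 | 0 | 0
1 | 0 | 1 | 1 | 1 | 1
1 | 1 | 0 | 0 | 0 | 0
1 | 1 | 0 | 1 | 1 | 1
1 | 1 | 1 | 0 | 1 | 1
1 | 1 | 1 | 1 | 0 | 0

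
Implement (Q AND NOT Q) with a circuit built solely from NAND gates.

((Q NAND (Q NAND Q)) NAND (Q NAND (Q NAND Q)))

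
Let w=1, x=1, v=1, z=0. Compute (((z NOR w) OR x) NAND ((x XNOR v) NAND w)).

Substituting: (((0 NOR 1) OR 1) NAND ((1 XNOR 1) NAND 1))
= 1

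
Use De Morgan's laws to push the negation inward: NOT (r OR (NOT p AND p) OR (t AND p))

NOT r AND NOT (NOT p AND p) AND NOT (t AND p)
De Morgan's: NOT(OR of terms) = AND of negations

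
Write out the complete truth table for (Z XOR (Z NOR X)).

X | Z | Output
--------------
0 | 0 | 1
0 | 1 | 1
1 | 0 | 0
1 | 1 | 1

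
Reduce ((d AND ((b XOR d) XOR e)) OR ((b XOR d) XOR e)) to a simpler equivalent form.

By absorption (E OR (E AND v) = E):
= ((b XOR d) XOR e)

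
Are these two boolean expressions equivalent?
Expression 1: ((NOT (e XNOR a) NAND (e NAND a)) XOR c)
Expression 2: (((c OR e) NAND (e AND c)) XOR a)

No. Counterexample: with c=0, e=1, a=0, Expression 1 = 0 but Expression 2 = 1.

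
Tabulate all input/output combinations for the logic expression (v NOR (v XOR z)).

z | v | Output
--------------
0 | 0 | 1
0 | 1 | 0
1 | 0 | 0
1 | 1 | 0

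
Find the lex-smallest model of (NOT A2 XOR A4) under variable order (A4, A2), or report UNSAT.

A4=0, A2=0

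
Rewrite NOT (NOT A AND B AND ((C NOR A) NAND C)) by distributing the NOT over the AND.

A OR NOT B OR NOT ((C NOR A) NAND C)
De Morgan's: NOT(AND of terms) = OR of negations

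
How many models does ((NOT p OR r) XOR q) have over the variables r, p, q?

Satisfying assignments: (0,0,0), (0,1,1), (1,0,0), (1,1,0)
Count: 4 out of 8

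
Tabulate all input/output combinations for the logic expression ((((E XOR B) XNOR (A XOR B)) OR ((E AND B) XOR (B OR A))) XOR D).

A | B | D | E | Output
----------------------
0 | 0 | 0 | 0 | 1
0 | 0 | 0 | 1 | 0
0 | 0 | 1 | 0 | 0
0 | 0 | 1 | 1 | 1
0 | 1 | 0 | 0 | 1
0 | 1 | 0 | 1 | 0
0 | 1 | 1 | 0 | 0
0 | 1 | 1 | 1 | 1
1 | 0 | 0 | 0 | 1
1 | 0 | 0 | 1 | 1
1 | 0 | 1 | 0 | 0
1 | 0 | 1 | 1 | 0
1 | 1 | 0 | 0 | 1
1 | 1 | 0 | 1 | 1
1 | 1 | 1 | 0 | 0
1 | 1 | 1 | 1 | 0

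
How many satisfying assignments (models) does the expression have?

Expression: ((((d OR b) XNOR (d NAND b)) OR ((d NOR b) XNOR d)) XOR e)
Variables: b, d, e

Satisfying assignments: (0,0,1), (0,1,0), (1,0,0), (1,1,1)
Count: 4 out of 8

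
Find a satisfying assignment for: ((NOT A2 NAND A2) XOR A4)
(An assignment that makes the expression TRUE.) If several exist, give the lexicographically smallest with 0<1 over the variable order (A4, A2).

A4=0, A2=0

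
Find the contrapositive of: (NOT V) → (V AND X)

Contrapositive: NOT (V AND X) → V
Note: A statement and its contrapositive are logically equivalent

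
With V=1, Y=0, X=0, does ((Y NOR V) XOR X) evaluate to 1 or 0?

Substituting: ((0 NOR 1) XOR 0)
= 0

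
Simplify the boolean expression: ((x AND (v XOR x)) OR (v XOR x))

By absorption (E OR (E AND v) = E):
= (v XOR x)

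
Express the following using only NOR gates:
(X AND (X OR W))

((X NOR X) NOR (((X NOR W) NOR (X NOR W)) NOR ((X NOR W) NOR (X NOR W))))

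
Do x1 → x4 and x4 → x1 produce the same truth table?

No, Converse is not equivalent to original (counterexample: x4=0, x1=1)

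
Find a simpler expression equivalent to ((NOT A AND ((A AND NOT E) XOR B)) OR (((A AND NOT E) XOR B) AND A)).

By distribution ((E AND v) OR (E AND NOT v) = E):
= ((A AND NOT E) XOR B)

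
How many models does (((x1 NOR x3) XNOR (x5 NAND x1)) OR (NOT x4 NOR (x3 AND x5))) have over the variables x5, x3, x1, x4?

Satisfying assignments: (0,0,0,0), (0,0,0,1), (0,0,1,1), (0,1,0,1), (0,1,1,1), (1,0,0,0), (1,0,0,1), (1,0,1,0), (1,0,1,1), (1,1,1,0), (1,1,1,1)
Count: 11 out of 16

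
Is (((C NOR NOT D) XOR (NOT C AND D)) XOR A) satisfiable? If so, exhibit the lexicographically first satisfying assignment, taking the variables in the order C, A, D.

C=0, A=1, D=0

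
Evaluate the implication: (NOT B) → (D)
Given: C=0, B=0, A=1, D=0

Antecedent (NOT B) = 1; consequent (D) = 0.
1 → 0 = 0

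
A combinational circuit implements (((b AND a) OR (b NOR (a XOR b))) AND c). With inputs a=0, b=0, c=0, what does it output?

Substituting: (((0 AND 0) OR (0 NOR (0 XOR 0))) AND 0)
= 0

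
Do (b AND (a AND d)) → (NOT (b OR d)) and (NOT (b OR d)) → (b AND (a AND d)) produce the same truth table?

No, Converse is not equivalent to original (counterexample: d=0, b=0, a=0)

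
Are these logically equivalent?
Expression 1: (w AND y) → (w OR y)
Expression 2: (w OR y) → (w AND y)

No, Converse is not equivalent to original (counterexample: y=0, w=1)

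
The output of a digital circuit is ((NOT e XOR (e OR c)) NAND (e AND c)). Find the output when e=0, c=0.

Substituting: ((NOT 0 XOR (0 OR 0)) NAND (0 AND 0))
= 1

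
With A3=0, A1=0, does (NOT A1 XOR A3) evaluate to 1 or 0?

Substituting: (NOT 0 XOR 0)
= 1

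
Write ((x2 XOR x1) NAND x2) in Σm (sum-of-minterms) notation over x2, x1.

Σm(0, 1, 3) = (NOT x2 AND NOT x1) OR (NOT x2 AND x1) OR (x2 AND x1)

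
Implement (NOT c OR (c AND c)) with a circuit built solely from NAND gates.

(((c NAND c) NAND (c NAND c)) NAND (((c NAND c) NAND (c NAND c)) NAND ((c NAND c) NAND (c NAND c))))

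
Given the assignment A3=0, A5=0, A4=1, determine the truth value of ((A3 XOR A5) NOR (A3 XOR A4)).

Substituting: ((0 XOR 0) NOR (0 XOR 1))
= 0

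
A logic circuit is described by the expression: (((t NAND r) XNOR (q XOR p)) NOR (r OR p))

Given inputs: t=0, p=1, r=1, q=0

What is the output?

Substituting: (((0 NAND 1) XNOR (0 XOR 1)) NOR (1 OR 1))
= 0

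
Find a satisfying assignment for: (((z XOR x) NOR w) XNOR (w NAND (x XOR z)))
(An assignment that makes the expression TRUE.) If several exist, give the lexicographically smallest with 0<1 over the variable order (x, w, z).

x=0, w=0, z=0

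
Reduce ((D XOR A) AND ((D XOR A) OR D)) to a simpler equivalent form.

By absorption (E AND (E OR v) = E):
= (D XOR A)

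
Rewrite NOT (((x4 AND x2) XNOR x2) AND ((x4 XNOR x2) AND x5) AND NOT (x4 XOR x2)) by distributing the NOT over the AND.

NOT ((x4 AND x2) XNOR x2) OR NOT ((x4 XNOR x2) AND x5) OR (x4 XOR x2)
De Morgan's: NOT(AND of terms) = OR of negations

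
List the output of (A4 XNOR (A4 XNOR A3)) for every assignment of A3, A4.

A3 | A4 | Output
----------------
0 | 0 | 0
0 | 1 | 0
1 | 0 | 1
1 | 1 | 1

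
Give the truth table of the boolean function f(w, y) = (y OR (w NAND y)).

w | y | Output
--------------
0 | 0 | 1
0 | 1 | 1
1 | 0 | 1
1 | 1 | 1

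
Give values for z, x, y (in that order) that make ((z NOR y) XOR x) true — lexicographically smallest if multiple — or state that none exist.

z=0, x=0, y=0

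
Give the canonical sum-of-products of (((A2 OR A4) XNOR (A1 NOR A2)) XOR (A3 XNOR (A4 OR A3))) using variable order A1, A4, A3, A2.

Σm(0, 1, 2, 3, 4, 7, 9, 11, 14, 15) = (NOT A1 AND NOT A4 AND NOT A3 AND NOT A2) OR (NOT A1 AND NOT A4 AND NOT A3 AND A2) OR (NOT A1 AND NOT A4 AND A3 AND NOT A2) OR (NOT A1 AND NOT A4 AND A3 AND A2) OR (NOT A1 AND A4 AND NOT A3 AND NOT A2) OR (NOT A1 AND A4 AND A3 AND A2) OR (A1 AND NOT A4 AND NOT A3 AND A2) OR (A1 AND NOT A4 AND A3 AND A2) OR (A1 AND A4 AND A3 AND NOT A2) OR (A1 AND A4 AND A3 AND A2)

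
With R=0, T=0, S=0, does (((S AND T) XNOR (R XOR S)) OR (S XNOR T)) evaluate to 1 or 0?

Substituting: (((0 AND 0) XNOR (0 XOR 0)) OR (0 XNOR 0))
= 1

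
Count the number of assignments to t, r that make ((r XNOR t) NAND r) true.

Satisfying assignments: (0,0), (0,1), (1,0)
Count: 3 out of 4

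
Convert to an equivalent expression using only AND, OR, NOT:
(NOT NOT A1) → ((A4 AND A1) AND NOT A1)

NOT A1 OR ((A4 AND A1) AND NOT A1)
(Implication elimination: A → B = NOT A OR B)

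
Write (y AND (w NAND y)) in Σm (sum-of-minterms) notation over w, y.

Σm(1) = (NOT w AND y)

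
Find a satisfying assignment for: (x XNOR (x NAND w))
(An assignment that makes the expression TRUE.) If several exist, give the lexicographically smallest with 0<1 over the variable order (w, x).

w=0, x=1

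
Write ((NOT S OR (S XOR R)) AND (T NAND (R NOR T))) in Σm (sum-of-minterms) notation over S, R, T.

Σm(0, 1, 2, 3, 4, 5) = (NOT S AND NOT R AND NOT T) OR (NOT S AND NOT R AND T) OR (NOT S AND R AND NOT T) OR (NOT S AND R AND T) OR (S AND NOT R AND NOT T) OR (S AND NOT R AND T)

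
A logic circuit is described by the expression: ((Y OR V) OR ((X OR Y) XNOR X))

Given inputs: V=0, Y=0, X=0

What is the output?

Substituting: ((0 OR 0) OR ((0 OR 0) XNOR 0))
= 1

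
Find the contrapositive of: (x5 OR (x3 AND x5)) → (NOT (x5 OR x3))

Contrapositive: (x5 OR x3) → NOT (x5 OR (x3 AND x5))
Note: A statement and its contrapositive are logically equivalent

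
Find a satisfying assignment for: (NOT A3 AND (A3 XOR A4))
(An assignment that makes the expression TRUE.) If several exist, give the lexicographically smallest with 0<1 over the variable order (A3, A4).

A3=0, A4=1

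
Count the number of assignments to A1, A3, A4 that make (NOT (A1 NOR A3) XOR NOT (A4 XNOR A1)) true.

Satisfying assignments: (0,0,1), (0,1,0), (1,0,1), (1,1,1)
Count: 4 out of 8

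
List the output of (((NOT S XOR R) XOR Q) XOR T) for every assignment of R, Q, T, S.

R | Q | T | S | Output
----------------------
0 | 0 | 0 | 0 | 1
0 | 0 | 0 | 1 | 0
0 | 0 | 1 | 0 | 0
0 | 0 | 1 | 1 | 1
0 | 1 | 0 | 0 | 0
0 | 1 | 0 | 1 | 1
0 | 1 | 1 | 0 | 1
0 | 1 | 1 | 1 | 0
1 | 0 | 0 | 0 | 0
1 | 0 | 0 | 1 | 1
1 | 0 | 1 | 0 | 1
1 | 0 | 1 | 1 | 0
1 | 1 | 0 | 0 | 1
1 | 1 | 0 | 1 | 0
1 | 1 | 1 | 0 | 0
1 | 1 | 1 | 1 | 1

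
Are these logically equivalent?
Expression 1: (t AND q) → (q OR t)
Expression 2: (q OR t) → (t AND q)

No, Converse is not equivalent to original (counterexample: q=0, t=1)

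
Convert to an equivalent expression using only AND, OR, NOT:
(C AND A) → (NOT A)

NOT (C AND A) OR (NOT A)
(Implication elimination: A → B = NOT A OR B)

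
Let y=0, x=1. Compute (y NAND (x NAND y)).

Substituting: (0 NAND (1 NAND 0))
= 1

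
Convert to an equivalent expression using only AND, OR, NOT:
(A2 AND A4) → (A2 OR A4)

NOT (A2 AND A4) OR (A2 OR A4)
(Implication elimination: A → B = NOT A OR B)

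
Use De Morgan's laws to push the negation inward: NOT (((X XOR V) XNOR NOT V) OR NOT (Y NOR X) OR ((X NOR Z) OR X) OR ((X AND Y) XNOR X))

NOT ((X XOR V) XNOR NOT V) AND (Y NOR X) AND NOT ((X NOR Z) OR X) AND NOT ((X AND Y) XNOR X)
De Morgan's: NOT(OR of terms) = AND of negations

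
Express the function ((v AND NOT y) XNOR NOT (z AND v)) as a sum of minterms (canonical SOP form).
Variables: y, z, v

Σm(1, 7) = (NOT y AND NOT z AND v) OR (y AND z AND v)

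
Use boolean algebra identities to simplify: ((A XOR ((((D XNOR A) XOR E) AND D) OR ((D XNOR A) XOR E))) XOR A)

By XOR self-cancellation ((E XOR v) XOR v = E) then absorption (E OR (E AND v) = E):
= ((D XNOR A) XOR E)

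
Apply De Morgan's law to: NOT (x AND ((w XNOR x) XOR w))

NOT x OR NOT ((w XNOR x) XOR w)
De Morgan's: NOT(AND of terms) = OR of negations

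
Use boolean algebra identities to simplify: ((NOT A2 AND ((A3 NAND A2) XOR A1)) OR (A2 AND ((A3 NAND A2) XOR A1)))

By distribution ((E AND v) OR (E AND NOT v) = E):
= ((A3 NAND A2) XOR A1)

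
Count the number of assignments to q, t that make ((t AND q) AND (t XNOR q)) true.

Satisfying assignments: (1,1)
Count: 1 out of 4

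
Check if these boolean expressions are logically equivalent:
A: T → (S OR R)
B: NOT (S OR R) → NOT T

Yes, Contrapositive is always equivalent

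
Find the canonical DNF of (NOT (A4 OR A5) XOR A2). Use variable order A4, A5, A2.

(NOT A4 AND NOT A5 AND NOT A2) OR (NOT A4 AND A5 AND A2) OR (A4 AND NOT A5 AND A2) OR (A4 AND A5 AND A2)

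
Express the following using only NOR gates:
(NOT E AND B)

(((E NOR E) NOR (E NOR E)) NOR (B NOR B))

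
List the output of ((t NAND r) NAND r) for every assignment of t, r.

t | r | Output
--------------
0 | 0 | 1
0 | 1 | 0
1 | 0 | 1
1 | 1 | 1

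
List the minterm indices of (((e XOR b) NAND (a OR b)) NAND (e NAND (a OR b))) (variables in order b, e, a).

Σm(3, 4, 5, 6, 7) = (NOT b AND e AND a) OR (b AND NOT e AND NOT a) OR (b AND NOT e AND a) OR (b AND e AND NOT a) OR (b AND e AND a)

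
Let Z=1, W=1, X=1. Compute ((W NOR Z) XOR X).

Substituting: ((1 NOR 1) XOR 1)
= 1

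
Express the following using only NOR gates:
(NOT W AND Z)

(((W NOR W) NOR (W NOR W)) NOR (Z NOR Z))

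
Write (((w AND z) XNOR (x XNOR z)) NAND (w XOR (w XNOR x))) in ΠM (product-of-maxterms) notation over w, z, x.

ΠM(2) = (w OR NOT z OR x)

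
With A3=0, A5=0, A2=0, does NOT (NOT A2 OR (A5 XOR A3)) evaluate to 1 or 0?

Substituting: NOT (NOT 0 OR (0 XOR 0))
= 0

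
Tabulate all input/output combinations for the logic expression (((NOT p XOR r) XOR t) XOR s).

r | t | p | s | Output
----------------------
0 | 0 | 0 | 0 | 1
0 | 0 | 0 | 1 | 0
0 | 0 | 1 | 0 | 0
0 | 0 | 1 | 1 | 1
0 | 1 | 0 | 0 | 0
0 | 1 | 0 | 1 | 1
0 | 1 | 1 | 0 | 1
0 | 1 | 1 | 1 | 0
1 | 0 | 0 | 0 | 0
1 | 0 | 0 | 1 | 1
1 | 0 | 1 | 0 | 1
1 | 0 | 1 | 1 | 0
1 | 1 | 0 | 0 | 1
1 | 1 | 0 | 1 | 0
1 | 1 | 1 | 0 | 0
1 | 1 | 1 | 1 | 1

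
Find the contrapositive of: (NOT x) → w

Contrapositive: NOT w → x
Note: A statement and its contrapositive are logically equivalent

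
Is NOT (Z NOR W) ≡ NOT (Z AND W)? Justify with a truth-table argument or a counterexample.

No. Counterexample: with W=0, Z=0, Expression 1 = 0 but Expression 2 = 1.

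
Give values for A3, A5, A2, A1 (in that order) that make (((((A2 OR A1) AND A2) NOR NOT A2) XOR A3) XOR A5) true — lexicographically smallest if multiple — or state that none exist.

A3=0, A5=1, A2=0, A1=0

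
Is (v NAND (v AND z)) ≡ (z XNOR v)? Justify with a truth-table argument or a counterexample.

No. Counterexample: with v=0, z=1, Expression 1 = 1 but Expression 2 = 0.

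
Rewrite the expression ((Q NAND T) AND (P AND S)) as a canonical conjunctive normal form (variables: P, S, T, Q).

(P OR S OR T OR Q) AND (P OR S OR T OR NOT Q) AND (P OR S OR NOT T OR Q) AND (P OR S OR NOT T OR NOT Q) AND (P OR NOT S OR T OR Q) AND (P OR NOT S OR T OR NOT Q) AND (P OR NOT S OR NOT T OR Q) AND (P OR NOT S OR NOT T OR NOT Q) AND (NOT P OR S OR T OR Q) AND (NOT P OR S OR T OR NOT Q) AND (NOT P OR S OR NOT T OR Q) AND (NOT P OR S OR NOT T OR NOT Q) AND (NOT P OR NOT S OR NOT T OR NOT Q)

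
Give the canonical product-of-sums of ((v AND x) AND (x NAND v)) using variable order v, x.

ΠM(0, 1, 2, 3) = (v OR x) AND (v OR NOT x) AND (NOT v OR x) AND (NOT v OR NOT x)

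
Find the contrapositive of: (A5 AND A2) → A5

Contrapositive: NOT A5 → NOT (A5 AND A2)
Note: A statement and its contrapositive are logically equivalent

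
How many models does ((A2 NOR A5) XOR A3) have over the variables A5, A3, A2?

Satisfying assignments: (0,0,0), (0,1,1), (1,1,0), (1,1,1)
Count: 4 out of 8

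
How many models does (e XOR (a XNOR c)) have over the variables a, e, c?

Satisfying assignments: (0,0,0), (0,1,1), (1,0,1), (1,1,0)
Count: 4 out of 8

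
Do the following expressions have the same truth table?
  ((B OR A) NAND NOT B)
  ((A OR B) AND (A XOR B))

No. Counterexample: with B=0, A=0, Expression 1 = 1 but Expression 2 = 0.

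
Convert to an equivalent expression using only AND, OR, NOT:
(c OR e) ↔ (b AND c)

((c OR e) AND (b AND c)) OR (NOT (c OR e) AND NOT (b AND c))
(Biconditional = both true or both false)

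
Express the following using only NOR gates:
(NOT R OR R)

(((R NOR R) NOR R) NOR ((R NOR R) NOR R))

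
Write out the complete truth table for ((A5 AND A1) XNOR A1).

A1 | A5 | Output
----------------
0 | 0 | 1
0 | 1 | 1
1 | 0 | 0
1 | 1 | 1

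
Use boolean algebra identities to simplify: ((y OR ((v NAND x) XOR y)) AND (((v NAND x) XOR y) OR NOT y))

By distribution ((E OR v) AND (E OR NOT v) = E):
= ((v NAND x) XOR y)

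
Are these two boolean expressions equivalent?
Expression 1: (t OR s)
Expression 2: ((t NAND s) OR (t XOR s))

No. Counterexample: with s=0, t=0, Expression 1 = 0 but Expression 2 = 1.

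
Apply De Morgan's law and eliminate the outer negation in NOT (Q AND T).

NOT Q OR NOT T
De Morgan's: NOT(AND of terms) = OR of negations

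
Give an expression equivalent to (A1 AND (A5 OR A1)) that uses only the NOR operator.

((A1 NOR A1) NOR (((A5 NOR A1) NOR (A5 NOR A1)) NOR ((A5 NOR A1) NOR (A5 NOR A1))))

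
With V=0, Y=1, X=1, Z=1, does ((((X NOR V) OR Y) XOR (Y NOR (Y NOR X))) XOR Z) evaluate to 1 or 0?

Substituting: ((((1 NOR 0) OR 1) XOR (1 NOR (1 NOR 1))) XOR 1)
= 0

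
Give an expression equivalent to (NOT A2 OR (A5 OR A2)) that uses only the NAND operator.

(((A2 NAND A2) NAND (A2 NAND A2)) NAND (((A5 NAND A5) NAND (A2 NAND A2)) NAND ((A5 NAND A5) NAND (A2 NAND A2))))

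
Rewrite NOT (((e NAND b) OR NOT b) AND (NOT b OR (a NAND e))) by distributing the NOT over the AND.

NOT ((e NAND b) OR NOT b) OR NOT (NOT b OR (a NAND e))
De Morgan's: NOT(AND of terms) = OR of negations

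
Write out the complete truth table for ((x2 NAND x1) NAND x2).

x1 | x2 | Output
----------------
0 | 0 | 1
0 | 1 | 0
1 | 0 | 1
1 | 1 | 1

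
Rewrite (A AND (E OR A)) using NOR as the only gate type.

((A NOR A) NOR (((E NOR A) NOR (E NOR A)) NOR ((E NOR A) NOR (E NOR A))))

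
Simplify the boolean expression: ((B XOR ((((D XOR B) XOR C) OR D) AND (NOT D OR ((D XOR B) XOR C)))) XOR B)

By XOR self-cancellation ((E XOR v) XOR v = E) then distribution ((E OR v) AND (E OR NOT v) = E):
= ((D XOR B) XOR C)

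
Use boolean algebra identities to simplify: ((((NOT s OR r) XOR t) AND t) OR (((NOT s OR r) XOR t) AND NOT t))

By distribution ((E AND v) OR (E AND NOT v) = E):
= ((NOT s OR r) XOR t)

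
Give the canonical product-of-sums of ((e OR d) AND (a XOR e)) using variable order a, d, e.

ΠM(0, 2, 4, 5, 7) = (a OR d OR e) AND (a OR NOT d OR e) AND (NOT a OR d OR e) AND (NOT a OR d OR NOT e) AND (NOT a OR NOT d OR NOT e)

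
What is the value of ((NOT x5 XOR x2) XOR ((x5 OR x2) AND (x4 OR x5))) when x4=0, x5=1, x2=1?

Substituting: ((NOT 1 XOR 1) XOR ((1 OR 1) AND (0 OR 1)))
= 0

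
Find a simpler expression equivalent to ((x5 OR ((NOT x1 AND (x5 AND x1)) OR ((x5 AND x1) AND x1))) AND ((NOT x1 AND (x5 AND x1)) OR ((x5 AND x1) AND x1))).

By absorption (E AND (E OR v) = E) then distribution ((E AND v) OR (E AND NOT v) = E):
= (x5 AND x1)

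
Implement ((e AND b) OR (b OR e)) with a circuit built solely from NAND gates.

((((e NAND b) NAND (e NAND b)) NAND ((e NAND b) NAND (e NAND b))) NAND (((b NAND b) NAND (e NAND e)) NAND ((b NAND b) NAND (e NAND e))))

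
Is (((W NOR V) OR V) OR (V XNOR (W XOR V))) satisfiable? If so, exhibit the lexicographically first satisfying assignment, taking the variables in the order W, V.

W=0, V=0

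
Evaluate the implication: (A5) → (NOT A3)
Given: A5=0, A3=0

Antecedent (A5) = 0; consequent (NOT A3) = 1.
0 → 1 = 1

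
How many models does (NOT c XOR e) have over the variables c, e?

Satisfying assignments: (0,0), (1,1)
Count: 2 out of 4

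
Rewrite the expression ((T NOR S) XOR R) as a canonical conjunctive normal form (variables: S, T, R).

(S OR T OR NOT R) AND (S OR NOT T OR R) AND (NOT S OR T OR R) AND (NOT S OR NOT T OR R)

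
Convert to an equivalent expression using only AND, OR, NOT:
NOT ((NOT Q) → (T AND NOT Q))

(NOT Q) AND NOT (T AND NOT Q)
(Negated implication: NOT(A → B) = A AND NOT B)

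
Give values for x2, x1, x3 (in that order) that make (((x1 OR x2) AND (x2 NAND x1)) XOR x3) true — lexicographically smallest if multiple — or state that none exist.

x2=0, x1=0, x3=1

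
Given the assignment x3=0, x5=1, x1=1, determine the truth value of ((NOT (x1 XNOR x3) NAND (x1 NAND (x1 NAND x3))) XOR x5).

Substituting: ((NOT (1 XNOR 0) NAND (1 NAND (1 NAND 0))) XOR 1)
= 0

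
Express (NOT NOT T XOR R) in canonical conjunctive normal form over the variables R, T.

(R OR T) AND (NOT R OR NOT T)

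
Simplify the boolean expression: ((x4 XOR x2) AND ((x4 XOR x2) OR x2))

By absorption (E AND (E OR v) = E):
= (x4 XOR x2)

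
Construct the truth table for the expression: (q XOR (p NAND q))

q | p | Output
--------------
0 | 0 | 1
0 | 1 | 1
1 | 0 | 0
1 | 1 | 1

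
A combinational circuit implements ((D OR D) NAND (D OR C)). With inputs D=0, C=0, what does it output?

Substituting: ((0 OR 0) NAND (0 OR 0))
= 1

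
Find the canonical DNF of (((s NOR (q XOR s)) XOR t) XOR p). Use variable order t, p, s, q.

(NOT t AND NOT p AND NOT s AND NOT q) OR (NOT t AND p AND NOT s AND q) OR (NOT t AND p AND s AND NOT q) OR (NOT t AND p AND s AND q) OR (t AND NOT p AND NOT s AND q) OR (t AND NOT p AND s AND NOT q) OR (t AND NOT p AND s AND q) OR (t AND p AND NOT s AND NOT q)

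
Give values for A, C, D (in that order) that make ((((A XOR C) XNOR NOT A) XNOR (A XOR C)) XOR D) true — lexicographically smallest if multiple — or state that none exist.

A=0, C=0, D=0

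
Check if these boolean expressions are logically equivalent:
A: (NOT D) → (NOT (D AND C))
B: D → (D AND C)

No, Inverse is not equivalent to original (counterexample: D=1, E=0, C=0)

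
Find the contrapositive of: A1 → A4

Contrapositive: NOT A4 → NOT A1
Note: A statement and its contrapositive are logically equivalent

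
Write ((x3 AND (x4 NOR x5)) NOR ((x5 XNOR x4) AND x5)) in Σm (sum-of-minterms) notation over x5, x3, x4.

Σm(0, 1, 3, 4, 6) = (NOT x5 AND NOT x3 AND NOT x4) OR (NOT x5 AND NOT x3 AND x4) OR (NOT x5 AND x3 AND x4) OR (x5 AND NOT x3 AND NOT x4) OR (x5 AND x3 AND NOT x4)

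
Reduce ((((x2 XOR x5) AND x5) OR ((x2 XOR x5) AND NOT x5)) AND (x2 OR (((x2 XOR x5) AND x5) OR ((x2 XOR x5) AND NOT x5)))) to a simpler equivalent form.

By absorption (E AND (E OR v) = E) then distribution ((E AND v) OR (E AND NOT v) = E):
= (x2 XOR x5)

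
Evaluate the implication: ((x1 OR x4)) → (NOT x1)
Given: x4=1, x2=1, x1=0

Antecedent ((x1 OR x4)) = 1; consequent (NOT x1) = 1.
1 → 1 = 1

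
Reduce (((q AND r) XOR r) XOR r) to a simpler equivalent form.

By XOR self-cancellation ((E XOR v) XOR v = E):
= (q AND r)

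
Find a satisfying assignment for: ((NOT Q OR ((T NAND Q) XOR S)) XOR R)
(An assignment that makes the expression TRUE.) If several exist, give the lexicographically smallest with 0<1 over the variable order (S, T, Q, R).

S=0, T=0, Q=0, R=0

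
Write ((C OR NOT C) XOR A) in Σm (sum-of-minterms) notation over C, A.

Σm(0, 2) = (NOT C AND NOT A) OR (C AND NOT A)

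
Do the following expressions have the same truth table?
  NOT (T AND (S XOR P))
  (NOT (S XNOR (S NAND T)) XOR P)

No. Counterexample: with T=0, S=0, P=1, Expression 1 = 1 but Expression 2 = 0.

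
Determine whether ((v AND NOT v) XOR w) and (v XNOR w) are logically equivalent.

No. Counterexample: with v=0, w=0, Expression 1 = 0 but Expression 2 = 1.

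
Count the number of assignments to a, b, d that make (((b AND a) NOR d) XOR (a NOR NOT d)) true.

Satisfying assignments: (0,0,0), (0,0,1), (0,1,0), (0,1,1), (1,0,0)
Count: 5 out of 8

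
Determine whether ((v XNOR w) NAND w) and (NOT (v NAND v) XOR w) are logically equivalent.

No. Counterexample: with v=0, w=0, Expression 1 = 1 but Expression 2 = 0.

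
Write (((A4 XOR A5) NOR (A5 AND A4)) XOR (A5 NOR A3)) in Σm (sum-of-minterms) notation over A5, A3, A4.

Σm(1, 2) = (NOT A5 AND NOT A3 AND A4) OR (NOT A5 AND A3 AND NOT A4)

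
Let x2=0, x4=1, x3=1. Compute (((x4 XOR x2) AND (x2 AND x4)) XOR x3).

Substituting: (((1 XOR 0) AND (0 AND 1)) XOR 1)
= 1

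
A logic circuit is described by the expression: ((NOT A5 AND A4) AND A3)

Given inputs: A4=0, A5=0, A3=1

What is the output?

Substituting: ((NOT 0 AND 0) AND 1)
= 0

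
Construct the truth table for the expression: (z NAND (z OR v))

z | v | Output
--------------
0 | 0 | 1
0 | 1 | 1
1 | 0 | 0
1 | 1 | 0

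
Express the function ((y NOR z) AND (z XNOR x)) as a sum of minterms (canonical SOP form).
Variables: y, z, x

Σm(0) = (NOT y AND NOT z AND NOT x)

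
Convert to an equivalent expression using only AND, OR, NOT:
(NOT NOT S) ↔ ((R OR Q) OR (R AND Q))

((NOT NOT S) AND ((R OR Q) OR (R AND Q))) OR (NOT S AND NOT ((R OR Q) OR (R AND Q)))
(Biconditional = both true or both false)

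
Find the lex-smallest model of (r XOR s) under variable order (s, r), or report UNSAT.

s=0, r=1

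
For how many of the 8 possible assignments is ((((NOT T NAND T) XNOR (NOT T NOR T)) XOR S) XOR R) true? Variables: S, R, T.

Satisfying assignments: (0,1,0), (0,1,1), (1,0,0), (1,0,1)
Count: 4 out of 8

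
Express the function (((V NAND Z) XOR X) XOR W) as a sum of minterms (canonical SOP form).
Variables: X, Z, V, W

Σm(0, 2, 4, 7, 9, 11, 13, 14) = (NOT X AND NOT Z AND NOT V AND NOT W) OR (NOT X AND NOT Z AND V AND NOT W) OR (NOT X AND Z AND NOT V AND NOT W) OR (NOT X AND Z AND V AND W) OR (X AND NOT Z AND NOT V AND W) OR (X AND NOT Z AND V AND W) OR (X AND Z AND NOT V AND W) OR (X AND Z AND V AND NOT W)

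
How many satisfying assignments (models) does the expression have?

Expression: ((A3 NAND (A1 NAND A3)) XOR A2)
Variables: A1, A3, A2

Satisfying assignments: (0,0,0), (0,1,1), (1,0,0), (1,1,0)
Count: 4 out of 8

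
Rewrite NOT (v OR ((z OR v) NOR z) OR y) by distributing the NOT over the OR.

NOT v AND NOT ((z OR v) NOR z) AND NOT y
De Morgan's: NOT(OR of terms) = AND of negations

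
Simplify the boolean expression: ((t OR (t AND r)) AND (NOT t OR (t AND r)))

By distribution ((E OR v) AND (E OR NOT v) = E):
= (t AND r)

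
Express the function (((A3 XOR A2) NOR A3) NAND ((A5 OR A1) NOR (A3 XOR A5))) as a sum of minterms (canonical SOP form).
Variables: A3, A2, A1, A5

Σm(1, 2, 3, 4, 5, 6, 7, 8, 9, 10, 11, 12, 13, 14, 15) = (NOT A3 AND NOT A2 AND NOT A1 AND A5) OR (NOT A3 AND NOT A2 AND A1 AND NOT A5) OR (NOT A3 AND NOT A2 AND A1 AND A5) OR (NOT A3 AND A2 AND NOT A1 AND NOT A5) OR (NOT A3 AND A2 AND NOT A1 AND A5) OR (NOT A3 AND A2 AND A1 AND NOT A5) OR (NOT A3 AND A2 AND A1 AND A5) OR (A3 AND NOT A2 AND NOT A1 AND NOT A5) OR (A3 AND NOT A2 AND NOT A1 AND A5) OR (A3 AND NOT A2 AND A1 AND NOT A5) OR (A3 AND NOT A2 AND A1 AND A5) OR (A3 AND A2 AND NOT A1 AND NOT A5) OR (A3 AND A2 AND NOT A1 AND A5) OR (A3 AND A2 AND A1 AND NOT A5) OR (A3 AND A2 AND A1 AND A5)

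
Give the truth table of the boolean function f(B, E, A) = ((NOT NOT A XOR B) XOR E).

B | E | A | Output
------------------
0 | 0 | 0 | 0
0 | 0 | 1 | 1
0 | 1 | 0 | 1
0 | 1 | 1 | 0
1 | 0 | 0 | 1
1 | 0 | 1 | 0
1 | 1 | 0 | 0
1 | 1 | 1 | 1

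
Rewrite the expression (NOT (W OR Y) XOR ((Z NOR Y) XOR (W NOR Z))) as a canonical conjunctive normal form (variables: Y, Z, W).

(Y OR NOT Z OR NOT W) AND (NOT Y OR Z OR NOT W) AND (NOT Y OR NOT Z OR W) AND (NOT Y OR NOT Z OR NOT W)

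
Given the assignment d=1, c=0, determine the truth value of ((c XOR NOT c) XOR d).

Substituting: ((0 XOR NOT 0) XOR 1)
= 0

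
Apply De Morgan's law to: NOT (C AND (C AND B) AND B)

NOT C OR NOT (C AND B) OR NOT B
De Morgan's: NOT(AND of terms) = OR of negations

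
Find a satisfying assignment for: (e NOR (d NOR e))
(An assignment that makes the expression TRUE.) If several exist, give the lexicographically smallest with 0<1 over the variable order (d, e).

d=1, e=0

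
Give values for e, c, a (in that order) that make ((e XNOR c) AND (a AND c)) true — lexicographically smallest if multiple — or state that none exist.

e=1, c=1, a=1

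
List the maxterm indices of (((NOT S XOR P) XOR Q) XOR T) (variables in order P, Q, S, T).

ΠM(1, 2, 4, 7, 8, 11, 13, 14) = (P OR Q OR S OR NOT T) AND (P OR Q OR NOT S OR T) AND (P OR NOT Q OR S OR T) AND (P OR NOT Q OR NOT S OR NOT T) AND (NOT P OR Q OR S OR T) AND (NOT P OR Q OR NOT S OR NOT T) AND (NOT P OR NOT Q OR S OR NOT T) AND (NOT P OR NOT Q OR NOT S OR T)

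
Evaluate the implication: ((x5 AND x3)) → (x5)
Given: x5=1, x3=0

Antecedent ((x5 AND x3)) = 0; consequent (x5) = 1.
0 → 1 = 1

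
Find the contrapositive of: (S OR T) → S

Contrapositive: NOT S → NOT (S OR T)
Note: A statement and its contrapositive are logically equivalent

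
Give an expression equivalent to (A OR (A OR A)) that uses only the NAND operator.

((A NAND A) NAND (((A NAND A) NAND (A NAND A)) NAND ((A NAND A) NAND (A NAND A))))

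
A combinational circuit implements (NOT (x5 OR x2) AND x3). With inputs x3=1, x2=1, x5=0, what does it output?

Substituting: (NOT (0 OR 1) AND 1)
= 0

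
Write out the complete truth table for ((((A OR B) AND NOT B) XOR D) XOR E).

B | D | E | A | Output
----------------------
0 | 0 | 0 | 0 | 0
0 | 0 | 0 | 1 | 1
0 | 0 | 1 | 0 | 1
0 | 0 | 1 | 1 | 0
0 | 1 | 0 | 0 | 1
0 | 1 | 0 | 1 | 0
0 | 1 | 1 | 0 | 0
0 | 1 | 1 | 1 | 1
1 | 0 | 0 | 0 | 0
1 | 0 | 0 | 1 | 0
1 | 0 | 1 | 0 | 1
1 | 0 | 1 | 1 | 1
1 | 1 | 0 | 0 | 1
1 | 1 | 0 | 1 | 1
1 | 1 | 1 | 0 | 0
1 | 1 | 1 | 1 | 0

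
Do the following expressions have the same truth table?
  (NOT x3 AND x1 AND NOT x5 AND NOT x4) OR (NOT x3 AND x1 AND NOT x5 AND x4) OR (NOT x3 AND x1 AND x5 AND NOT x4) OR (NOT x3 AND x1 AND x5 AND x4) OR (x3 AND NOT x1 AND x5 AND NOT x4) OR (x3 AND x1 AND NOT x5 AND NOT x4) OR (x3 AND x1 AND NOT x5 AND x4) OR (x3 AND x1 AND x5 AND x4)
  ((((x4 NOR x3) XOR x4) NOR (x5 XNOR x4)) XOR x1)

Yes, they are equivalent — the two output columns agree on all 16 assignments:
x3 | x1 | x5 | x4 | Expression 1 | Expression 2
-----------------------------------------------
0 | 0 | 0 | 0 | 0 | 0
0 | 0 | 0 | 1 | 0 | 0
0 | 0 | 1 | 0 | 0 | 0
0 | 0 | 1 | 1 | 0 | 0
0 | 1 | 0 | 0 | 1 | 1
0 | 1 | 0 | 1 | 1 | 1
0 | 1 | 1 | 0 | 1 | 1
0 | 1 | 1 | 1 | 1 | 1
1 | 0 | 0 | 0 | 0 | 0
1 | 0 | 0 | 1 | 0 | 0
1 | 0 | 1 | 0 | 1 | 1
1 | 0 | 1 | 1 | 0 | 0
1 | 1 | 0 | 0 | 1 | 1
1 | 1 | 0 | 1 | 1 | 1
1 | 1 | 1 | 0 | 0 | 0
1 | 1 | 1 | 1 | 1 | 1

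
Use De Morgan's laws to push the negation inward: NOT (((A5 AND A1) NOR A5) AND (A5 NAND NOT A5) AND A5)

NOT ((A5 AND A1) NOR A5) OR NOT (A5 NAND NOT A5) OR NOT A5
De Morgan's: NOT(AND of terms) = OR of negations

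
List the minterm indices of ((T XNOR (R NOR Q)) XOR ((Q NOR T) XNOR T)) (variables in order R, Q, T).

Σm(1, 4) = (NOT R AND NOT Q AND T) OR (R AND NOT Q AND NOT T)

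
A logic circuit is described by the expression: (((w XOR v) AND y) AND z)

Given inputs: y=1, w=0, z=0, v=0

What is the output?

Substituting: (((0 XOR 0) AND 1) AND 0)
= 0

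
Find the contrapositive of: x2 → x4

Contrapositive: NOT x4 → NOT x2
Note: A statement and its contrapositive are logically equivalent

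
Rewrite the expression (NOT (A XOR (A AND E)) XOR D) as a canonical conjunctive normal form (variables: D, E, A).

(D OR E OR NOT A) AND (NOT D OR E OR A) AND (NOT D OR NOT E OR A) AND (NOT D OR NOT E OR NOT A)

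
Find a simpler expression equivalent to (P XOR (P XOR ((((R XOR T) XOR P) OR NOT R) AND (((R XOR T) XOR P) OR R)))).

By XOR self-cancellation ((E XOR v) XOR v = E) then distribution ((E OR v) AND (E OR NOT v) = E):
= ((R XOR T) XOR P)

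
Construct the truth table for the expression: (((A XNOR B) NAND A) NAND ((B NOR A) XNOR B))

A | B | Output
--------------
0 | 0 | 1
0 | 1 | 1
1 | 0 | 0
1 | 1 | 1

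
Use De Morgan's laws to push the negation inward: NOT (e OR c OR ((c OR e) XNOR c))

NOT e AND NOT c AND NOT ((c OR e) XNOR c)
De Morgan's: NOT(OR of terms) = AND of negations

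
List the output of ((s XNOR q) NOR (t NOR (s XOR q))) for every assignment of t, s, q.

t | s | q | Output
------------------
0 | 0 | 0 | 0
0 | 0 | 1 | 1
0 | 1 | 0 | 1
0 | 1 | 1 | 0
1 | 0 | 0 | 0
1 | 0 | 1 | 1
1 | 1 | 0 | 1
1 | 1 | 1 | 0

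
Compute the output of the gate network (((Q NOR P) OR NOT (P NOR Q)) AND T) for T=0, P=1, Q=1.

Substituting: (((1 NOR 1) OR NOT (1 NOR 1)) AND 0)
= 0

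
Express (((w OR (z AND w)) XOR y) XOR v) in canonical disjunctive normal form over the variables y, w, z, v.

(NOT y AND NOT w AND NOT z AND v) OR (NOT y AND NOT w AND z AND v) OR (NOT y AND w AND NOT z AND NOT v) OR (NOT y AND w AND z AND NOT v) OR (y AND NOT w AND NOT z AND NOT v) OR (y AND NOT w AND z AND NOT v) OR (y AND w AND NOT z AND v) OR (y AND w AND z AND v)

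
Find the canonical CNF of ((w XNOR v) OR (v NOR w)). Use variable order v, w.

(v OR NOT w) AND (NOT v OR w)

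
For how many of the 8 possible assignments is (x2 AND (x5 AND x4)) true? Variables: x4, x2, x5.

Satisfying assignments: (1,1,1)
Count: 1 out of 8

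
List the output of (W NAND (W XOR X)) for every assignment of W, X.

W | X | Output
--------------
0 | 0 | 1
0 | 1 | 1
1 | 0 | 0
1 | 1 | 1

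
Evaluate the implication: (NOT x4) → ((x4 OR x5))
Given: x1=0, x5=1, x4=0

Antecedent (NOT x4) = 1; consequent ((x4 OR x5)) = 1.
1 → 1 = 1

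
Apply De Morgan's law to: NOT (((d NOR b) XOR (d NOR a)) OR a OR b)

NOT ((d NOR b) XOR (d NOR a)) AND NOT a AND NOT b
De Morgan's: NOT(OR of terms) = AND of negations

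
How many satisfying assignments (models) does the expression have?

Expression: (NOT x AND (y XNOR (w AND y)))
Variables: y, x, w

Satisfying assignments: (0,0,0), (0,0,1), (1,0,1)
Count: 3 out of 8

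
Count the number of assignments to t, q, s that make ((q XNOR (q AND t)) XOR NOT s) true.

Satisfying assignments: (0,0,1), (0,1,0), (1,0,1), (1,1,1)
Count: 4 out of 8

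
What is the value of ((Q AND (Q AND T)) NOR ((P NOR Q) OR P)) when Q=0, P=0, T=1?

Substituting: ((0 AND (0 AND 1)) NOR ((0 NOR 0) OR 0))
= 0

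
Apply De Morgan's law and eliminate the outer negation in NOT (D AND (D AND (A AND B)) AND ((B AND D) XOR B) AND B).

NOT D OR NOT (D AND (A AND B)) OR NOT ((B AND D) XOR B) OR NOT B
De Morgan's: NOT(AND of terms) = OR of negations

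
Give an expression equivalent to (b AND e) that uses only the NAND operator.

((b NAND e) NAND (b NAND e))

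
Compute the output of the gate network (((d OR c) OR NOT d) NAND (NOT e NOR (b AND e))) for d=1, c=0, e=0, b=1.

Substituting: (((1 OR 0) OR NOT 1) NAND (NOT 0 NOR (1 AND 0)))
= 1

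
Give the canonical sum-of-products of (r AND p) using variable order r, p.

Σm(3) = (r AND p)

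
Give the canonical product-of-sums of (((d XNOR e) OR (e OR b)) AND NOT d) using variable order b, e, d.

ΠM(1, 3, 5, 7) = (b OR e OR NOT d) AND (b OR NOT e OR NOT d) AND (NOT b OR e OR NOT d) AND (NOT b OR NOT e OR NOT d)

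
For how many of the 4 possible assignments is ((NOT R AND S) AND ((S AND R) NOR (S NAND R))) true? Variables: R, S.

No assignment satisfies the expression.
Count: 0 out of 4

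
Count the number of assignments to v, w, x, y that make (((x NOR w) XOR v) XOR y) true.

Satisfying assignments: (0,0,0,0), (0,0,1,1), (0,1,0,1), (0,1,1,1), (1,0,0,1), (1,0,1,0), (1,1,0,0), (1,1,1,0)
Count: 8 out of 16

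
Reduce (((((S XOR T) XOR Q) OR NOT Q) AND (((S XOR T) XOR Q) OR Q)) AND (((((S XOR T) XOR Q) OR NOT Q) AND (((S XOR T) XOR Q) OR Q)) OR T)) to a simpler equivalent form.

By absorption (E AND (E OR v) = E) then distribution ((E OR v) AND (E OR NOT v) = E):
= ((S XOR T) XOR Q)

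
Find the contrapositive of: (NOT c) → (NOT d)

Contrapositive: d → c
Note: A statement and its contrapositive are logically equivalent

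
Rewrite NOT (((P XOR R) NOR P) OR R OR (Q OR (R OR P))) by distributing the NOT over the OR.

NOT ((P XOR R) NOR P) AND NOT R AND NOT (Q OR (R OR P))
De Morgan's: NOT(OR of terms) = AND of negations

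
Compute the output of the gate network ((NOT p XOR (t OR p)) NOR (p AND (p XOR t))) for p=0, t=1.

Substituting: ((NOT 0 XOR (1 OR 0)) NOR (0 AND (0 XOR 1)))
= 1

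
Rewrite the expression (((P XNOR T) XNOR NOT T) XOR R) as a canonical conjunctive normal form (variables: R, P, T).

(R OR NOT P OR T) AND (R OR NOT P OR NOT T) AND (NOT R OR P OR T) AND (NOT R OR P OR NOT T)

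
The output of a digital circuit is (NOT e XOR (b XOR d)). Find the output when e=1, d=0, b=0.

Substituting: (NOT 1 XOR (0 XOR 0))
= 0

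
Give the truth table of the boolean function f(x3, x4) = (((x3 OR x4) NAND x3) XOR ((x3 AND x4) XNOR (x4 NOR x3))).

x3 | x4 | Output
----------------
0 | 0 | 1
0 | 1 | 0
1 | 0 | 1
1 | 1 | 0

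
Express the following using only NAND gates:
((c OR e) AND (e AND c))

((((c NAND c) NAND (e NAND e)) NAND ((e NAND c) NAND (e NAND c))) NAND (((c NAND c) NAND (e NAND e)) NAND ((e NAND c) NAND (e NAND c))))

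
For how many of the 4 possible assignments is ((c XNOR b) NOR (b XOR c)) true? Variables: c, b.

No assignment satisfies the expression.
Count: 0 out of 4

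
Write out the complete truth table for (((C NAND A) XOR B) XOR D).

C | A | B | D | Output
----------------------
0 | 0 | 0 | 0 | 1
0 | 0 | 0 | 1 | 0
0 | 0 | 1 | 0 | 0
0 | 0 | 1 | 1 | 1
0 | 1 | 0 | 0 | 1
0 | 1 | 0 | 1 | 0
0 | 1 | 1 | 0 | 0
0 | 1 | 1 | 1 | 1
1 | 0 | 0 | 0 | 1
1 | 0 | 0 | 1 | 0
1 | 0 | 1 | 0 | 0
1 | 0 | 1 | 1 | 1
1 | 1 | 0 | 0 | 0
1 | 1 | 0 | 1 | 1
1 | 1 | 1 | 0 | 1
1 | 1 | 1 | 1 | 0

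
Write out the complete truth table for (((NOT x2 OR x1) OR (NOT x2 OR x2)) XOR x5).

x1 | x5 | x2 | Output
---------------------
0 | 0 | 0 | 1
0 | 0 | 1 | 1
0 | 1 | 0 | 0
0 | 1 | 1 | 0
1 | 0 | 0 | 1
1 | 0 | 1 | 1
1 | 1 | 0 | 0
1 | 1 | 1 | 0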